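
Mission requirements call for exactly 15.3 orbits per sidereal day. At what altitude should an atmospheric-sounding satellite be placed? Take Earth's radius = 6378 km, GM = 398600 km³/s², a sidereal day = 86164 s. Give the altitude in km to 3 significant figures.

Required period T = 86164 / 15.3 = 5631.6 s.
From T = 2π√(a³/μ): a = (μ T²/4π²)^(1/3) = (398600 × 5631.6² / 4π²)^(1/3) = 6841 km.
Altitude h = a − R = 6841 − 6378 = 463 km.

463 km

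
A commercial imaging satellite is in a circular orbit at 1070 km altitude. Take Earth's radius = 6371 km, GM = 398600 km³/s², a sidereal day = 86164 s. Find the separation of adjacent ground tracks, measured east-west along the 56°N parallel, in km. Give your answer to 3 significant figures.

1660 km

Semi-major axis a = 6371 + 1070 = 7441 km. Period T = 2π√(a³/μ) = 2π√(7441³/398600) = 6387.9 s = 106.47 min.
Node shift per orbit = (6387.9/86164) × 360° = 26.69°.
Equatorial spacing = 26.69 × 111.2 km/° = 2968 km.
At 56° latitude, spacing = 2968 × cos(56°) = 1660 km.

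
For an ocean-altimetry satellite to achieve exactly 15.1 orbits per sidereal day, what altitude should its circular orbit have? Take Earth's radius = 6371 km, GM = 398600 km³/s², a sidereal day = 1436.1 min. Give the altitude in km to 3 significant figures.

Required period T = 86166 / 15.1 = 5706.4 s.
From T = 2π√(a³/μ): a = (μ T²/4π²)^(1/3) = (398600 × 5706.4² / 4π²)^(1/3) = 6902 km.
Altitude h = a − R = 6902 − 6371 = 531 km.

531 km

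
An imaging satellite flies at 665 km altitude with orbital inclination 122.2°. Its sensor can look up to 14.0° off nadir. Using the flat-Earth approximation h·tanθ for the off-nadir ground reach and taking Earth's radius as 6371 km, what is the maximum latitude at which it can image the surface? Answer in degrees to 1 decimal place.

Retrograde orbit: the ground track reaches ±(180° − i) = ±(180 − 122.2) = ±57.8°.
Sensor half-swath on the ground ≈ 665·tan(14.0°) = 166 km = 1.49° of latitude.
Maximum observable latitude ≈ 57.8 + 1.49 = 59.3°.

59.3°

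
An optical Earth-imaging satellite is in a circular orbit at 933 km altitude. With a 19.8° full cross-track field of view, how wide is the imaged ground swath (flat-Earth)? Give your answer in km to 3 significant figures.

326 km

Half-angle = 19.8°/2 = 9.9°.
Swath width ≈ 2h·tan(θ/2) = 2 × 933 × tan(9.9°) = 325.7 km.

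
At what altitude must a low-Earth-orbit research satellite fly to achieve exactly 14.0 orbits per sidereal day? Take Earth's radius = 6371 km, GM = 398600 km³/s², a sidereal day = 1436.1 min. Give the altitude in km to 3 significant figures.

888 km

Required period T = 86166 / 14.0 = 6154.7 s.
From T = 2π√(a³/μ): a = (μ T²/4π²)^(1/3) = (398600 × 6154.7² / 4π²)^(1/3) = 7259 km.
Altitude h = a − R = 7259 − 6371 = 888 km.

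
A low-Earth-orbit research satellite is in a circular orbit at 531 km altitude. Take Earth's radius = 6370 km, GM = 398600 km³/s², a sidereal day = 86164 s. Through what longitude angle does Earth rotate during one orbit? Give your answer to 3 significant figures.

Semi-major axis a = 6370 + 531 = 6901 km. Period T = 2π√(a³/μ) = 2π√(6901³/398600) = 5705.3 s = 95.09 min.
During one orbit Earth rotates (5705.3 / 86164) × 360° = 23.84°.

23.8°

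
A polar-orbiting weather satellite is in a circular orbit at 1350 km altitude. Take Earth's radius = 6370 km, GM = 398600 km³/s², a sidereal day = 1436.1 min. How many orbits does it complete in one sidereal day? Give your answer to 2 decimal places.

Semi-major axis a = 6370 + 1350 = 7720 km. Period T = 2π√(a³/μ) = 2π√(7720³/398600) = 6750.5 s = 112.51 min.
Orbits per sidereal day = 86166 / 6750.5 = 12.764.

12.76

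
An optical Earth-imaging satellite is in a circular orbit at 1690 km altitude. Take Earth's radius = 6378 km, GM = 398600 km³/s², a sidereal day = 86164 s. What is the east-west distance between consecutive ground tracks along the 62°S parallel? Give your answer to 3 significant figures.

1570 km

Semi-major axis a = 6378 + 1690 = 8068 km. Period T = 2π√(a³/μ) = 2π√(8068³/398600) = 7212.1 s = 120.20 min.
Node shift per orbit = (7212.1/86164) × 360° = 30.13°.
Equatorial spacing = 30.13 × 111.3 km/° = 3354 km.
At 62° latitude, spacing = 3354 × cos(62°) = 1575 km.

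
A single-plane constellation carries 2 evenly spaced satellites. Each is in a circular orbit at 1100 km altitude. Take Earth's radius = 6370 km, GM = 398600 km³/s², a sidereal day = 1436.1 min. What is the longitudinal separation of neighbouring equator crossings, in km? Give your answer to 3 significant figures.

Semi-major axis a = 6370 + 1100 = 7470 km. Period T = 2π√(a³/μ) = 2π√(7470³/398600) = 6425.3 s = 107.09 min.
Single-satellite node shift = (6425.3/86166) × 360° = 26.84°.
With 2 satellites evenly phased, successive equator crossings are 26.84/2 = 13.422° apart.
That is 13.422 × 111.2 = 1492 km at the equator.

1490 km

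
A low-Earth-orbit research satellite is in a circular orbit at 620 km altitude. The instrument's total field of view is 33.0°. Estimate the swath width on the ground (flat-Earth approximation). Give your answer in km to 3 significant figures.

367 km

Half-angle = 33.0°/2 = 16.5°.
Swath width ≈ 2h·tan(θ/2) = 2 × 620 × tan(16.5°) = 367.3 km.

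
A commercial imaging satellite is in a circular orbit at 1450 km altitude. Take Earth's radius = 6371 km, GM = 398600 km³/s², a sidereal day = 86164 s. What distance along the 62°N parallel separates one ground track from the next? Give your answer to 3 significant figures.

1500 km

Semi-major axis a = 6371 + 1450 = 7821 km. Period T = 2π√(a³/μ) = 2π√(7821³/398600) = 6883.4 s = 114.72 min.
Node shift per orbit = (6883.4/86164) × 360° = 28.76°.
Equatorial spacing = 28.76 × 111.2 km/° = 3198 km.
At 62° latitude, spacing = 3198 × cos(62°) = 1501 km.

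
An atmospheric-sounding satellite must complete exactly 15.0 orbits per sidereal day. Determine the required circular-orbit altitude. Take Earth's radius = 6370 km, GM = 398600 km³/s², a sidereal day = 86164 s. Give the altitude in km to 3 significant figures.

562 km

Required period T = 86164 / 15.0 = 5744.3 s.
From T = 2π√(a³/μ): a = (μ T²/4π²)^(1/3) = (398600 × 5744.3² / 4π²)^(1/3) = 6932 km.
Altitude h = a − R = 6932 − 6370 = 562 km.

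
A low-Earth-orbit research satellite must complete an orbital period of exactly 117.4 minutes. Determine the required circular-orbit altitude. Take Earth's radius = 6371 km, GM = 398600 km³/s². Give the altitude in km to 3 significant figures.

T = 117.4 min = 7044.0 s.
From T = 2π√(a³/μ): a = (μ T²/4π²)^(1/3) = (398600 × 7044.0² / 4π²)^(1/3) = 7942 km.
Altitude h = a − R = 7942 − 6371 = 1571 km.

1570 km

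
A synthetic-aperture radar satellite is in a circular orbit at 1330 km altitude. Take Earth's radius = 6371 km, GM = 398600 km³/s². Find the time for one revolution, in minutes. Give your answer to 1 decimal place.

Semi-major axis a = 6371 + 1330 = 7701 km. Period T = 2π√(a³/μ) = 2π√(7701³/398600) = 6725.6 s = 112.09 min.

112.1 min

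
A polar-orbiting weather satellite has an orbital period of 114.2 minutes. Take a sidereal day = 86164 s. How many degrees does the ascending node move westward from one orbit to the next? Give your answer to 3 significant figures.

28.6°

T = 114.2 min = 6852.0 s.
During one orbit Earth rotates (6852.0 / 86164) × 360° = 28.63°.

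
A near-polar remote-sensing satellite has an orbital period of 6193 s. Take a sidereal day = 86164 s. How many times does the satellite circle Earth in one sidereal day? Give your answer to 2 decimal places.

13.91

Orbits per sidereal day = 86164 / 6193.0 = 13.913.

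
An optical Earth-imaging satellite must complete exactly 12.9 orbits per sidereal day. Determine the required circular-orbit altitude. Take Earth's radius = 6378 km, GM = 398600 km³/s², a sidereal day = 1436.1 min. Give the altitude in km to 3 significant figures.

Required period T = 86166 / 12.9 = 6679.5 s.
From T = 2π√(a³/μ): a = (μ T²/4π²)^(1/3) = (398600 × 6679.5² / 4π²)^(1/3) = 7666 km.
Altitude h = a − R = 7666 − 6378 = 1288 km.

1290 km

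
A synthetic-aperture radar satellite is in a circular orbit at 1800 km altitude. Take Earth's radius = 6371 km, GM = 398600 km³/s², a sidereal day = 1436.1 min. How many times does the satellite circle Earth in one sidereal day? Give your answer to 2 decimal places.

11.72

Semi-major axis a = 6371 + 1800 = 8171 km. Period T = 2π√(a³/μ) = 2π√(8171³/398600) = 7350.6 s = 122.51 min.
Orbits per sidereal day = 86166 / 7350.6 = 11.722.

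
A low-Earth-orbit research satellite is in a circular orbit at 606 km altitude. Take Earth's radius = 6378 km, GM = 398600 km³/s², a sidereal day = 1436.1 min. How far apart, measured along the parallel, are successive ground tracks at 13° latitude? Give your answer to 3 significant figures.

Semi-major axis a = 6378 + 606 = 6984 km. Period T = 2π√(a³/μ) = 2π√(6984³/398600) = 5808.5 s = 96.81 min.
Node shift per orbit = (5808.5/86166) × 360° = 24.27°.
Equatorial spacing = 24.27 × 111.3 km/° = 2701 km.
At 13° latitude, spacing = 2701 × cos(13°) = 2632 km.

2630 km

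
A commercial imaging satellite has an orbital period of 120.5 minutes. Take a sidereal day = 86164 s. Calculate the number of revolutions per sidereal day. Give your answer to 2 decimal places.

T = 120.5 min = 7230.0 s.
Orbits per sidereal day = 86164 / 7230.0 = 11.918.

11.92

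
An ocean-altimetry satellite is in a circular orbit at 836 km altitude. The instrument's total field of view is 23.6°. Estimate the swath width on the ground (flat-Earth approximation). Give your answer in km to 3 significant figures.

349 km

Half-angle = 23.6°/2 = 11.8°.
Swath width ≈ 2h·tan(θ/2) = 2 × 836 × tan(11.8°) = 349.3 km.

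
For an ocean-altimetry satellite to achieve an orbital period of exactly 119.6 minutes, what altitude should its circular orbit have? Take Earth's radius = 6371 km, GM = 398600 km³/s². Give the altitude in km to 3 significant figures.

1670 km

T = 119.6 min = 7176.0 s.
From T = 2π√(a³/μ): a = (μ T²/4π²)^(1/3) = (398600 × 7176.0² / 4π²)^(1/3) = 8041 km.
Altitude h = a − R = 8041 − 6371 = 1670 km.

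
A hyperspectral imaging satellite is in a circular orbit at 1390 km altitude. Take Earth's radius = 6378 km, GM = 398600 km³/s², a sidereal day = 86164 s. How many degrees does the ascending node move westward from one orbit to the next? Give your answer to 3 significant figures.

Semi-major axis a = 6378 + 1390 = 7768 km. Period T = 2π√(a³/μ) = 2π√(7768³/398600) = 6813.6 s = 113.56 min.
During one orbit Earth rotates (6813.6 / 86164) × 360° = 28.47°.

28.5°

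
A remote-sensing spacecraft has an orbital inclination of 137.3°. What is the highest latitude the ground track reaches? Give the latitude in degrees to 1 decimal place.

42.7°

Retrograde orbit: the ground track reaches ±(180° − i) = ±(180 − 137.3) = ±42.7°.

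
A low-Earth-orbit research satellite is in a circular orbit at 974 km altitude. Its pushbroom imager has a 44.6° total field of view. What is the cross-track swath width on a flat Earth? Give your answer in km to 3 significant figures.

Half-angle = 44.6°/2 = 22.3°.
Swath width ≈ 2h·tan(θ/2) = 2 × 974 × tan(22.3°) = 798.9 km.

799 km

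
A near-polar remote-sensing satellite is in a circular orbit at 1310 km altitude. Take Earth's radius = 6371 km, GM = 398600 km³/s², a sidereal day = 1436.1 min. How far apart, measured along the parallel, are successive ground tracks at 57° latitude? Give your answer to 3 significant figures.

1700 km

Semi-major axis a = 6371 + 1310 = 7681 km. Period T = 2π√(a³/μ) = 2π√(7681³/398600) = 6699.4 s = 111.66 min.
Node shift per orbit = (6699.4/86166) × 360° = 27.99°.
Equatorial spacing = 27.99 × 111.2 km/° = 3112 km.
At 57° latitude, spacing = 3112 × cos(57°) = 1695 km.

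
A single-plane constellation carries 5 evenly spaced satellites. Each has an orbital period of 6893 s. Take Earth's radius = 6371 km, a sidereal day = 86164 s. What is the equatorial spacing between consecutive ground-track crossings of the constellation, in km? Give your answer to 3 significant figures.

640 km

Single-satellite node shift = (6893.0/86164) × 360° = 28.80°.
With 5 satellites evenly phased, successive equator crossings are 28.80/5 = 5.760° apart.
That is 5.760 × 111.2 = 640 km at the equator.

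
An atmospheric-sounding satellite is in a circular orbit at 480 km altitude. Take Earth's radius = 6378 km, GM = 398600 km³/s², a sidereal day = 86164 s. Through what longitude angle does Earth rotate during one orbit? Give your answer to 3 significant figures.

Semi-major axis a = 6378 + 480 = 6858 km. Period T = 2π√(a³/μ) = 2π√(6858³/398600) = 5652.1 s = 94.20 min.
During one orbit Earth rotates (5652.1 / 86164) × 360° = 23.61°.

23.6°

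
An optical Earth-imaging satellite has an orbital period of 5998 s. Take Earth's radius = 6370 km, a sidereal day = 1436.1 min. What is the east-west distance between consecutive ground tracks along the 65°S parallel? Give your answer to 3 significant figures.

1180 km

Node shift per orbit = (5998.0/86166) × 360° = 25.06°.
Equatorial spacing = 25.06 × 111.2 km/° = 2786 km.
At 65° latitude, spacing = 2786 × cos(65°) = 1177 km.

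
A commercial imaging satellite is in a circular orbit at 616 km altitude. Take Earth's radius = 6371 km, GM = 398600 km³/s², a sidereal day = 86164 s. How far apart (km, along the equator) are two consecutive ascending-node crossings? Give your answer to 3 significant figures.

Semi-major axis a = 6371 + 616 = 6987 km. Period T = 2π√(a³/μ) = 2π√(6987³/398600) = 5812.3 s = 96.87 min.
During one orbit Earth rotates (5812.3 / 86164) × 360° = 24.28°.
At the equator that is 24.28° × (2π·6371/360) km/° = 24.28 × 111.2 = 2700 km.

2700 km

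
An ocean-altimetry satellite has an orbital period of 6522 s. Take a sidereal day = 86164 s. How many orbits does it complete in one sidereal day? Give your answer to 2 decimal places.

Orbits per sidereal day = 86164 / 6522.0 = 13.211.

13.21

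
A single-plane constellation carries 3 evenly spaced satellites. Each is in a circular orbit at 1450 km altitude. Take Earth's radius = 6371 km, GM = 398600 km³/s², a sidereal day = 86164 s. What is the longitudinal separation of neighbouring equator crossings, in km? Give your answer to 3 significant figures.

1070 km

Semi-major axis a = 6371 + 1450 = 7821 km. Period T = 2π√(a³/μ) = 2π√(7821³/398600) = 6883.4 s = 114.72 min.
Single-satellite node shift = (6883.4/86164) × 360° = 28.76°.
With 3 satellites evenly phased, successive equator crossings are 28.76/3 = 9.586° apart.
That is 9.586 × 111.2 = 1066 km at the equator.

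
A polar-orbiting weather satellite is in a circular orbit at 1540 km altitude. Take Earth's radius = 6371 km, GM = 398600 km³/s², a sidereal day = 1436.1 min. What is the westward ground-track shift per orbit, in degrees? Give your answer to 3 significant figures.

29.3°

Semi-major axis a = 6371 + 1540 = 7911 km. Period T = 2π√(a³/μ) = 2π√(7911³/398600) = 7002.6 s = 116.71 min.
During one orbit Earth rotates (7002.6 / 86166) × 360° = 29.26°.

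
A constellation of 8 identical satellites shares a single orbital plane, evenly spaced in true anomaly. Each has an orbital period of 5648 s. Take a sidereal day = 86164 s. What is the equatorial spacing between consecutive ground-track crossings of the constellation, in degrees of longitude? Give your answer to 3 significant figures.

Single-satellite node shift = (5648.0/86164) × 360° = 23.60°.
With 8 satellites evenly phased, successive equator crossings are 23.60/8 = 2.950° apart.

2.95°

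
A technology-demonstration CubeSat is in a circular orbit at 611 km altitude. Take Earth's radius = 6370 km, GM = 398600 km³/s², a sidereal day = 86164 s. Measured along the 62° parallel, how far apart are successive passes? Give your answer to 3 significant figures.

Semi-major axis a = 6370 + 611 = 6981 km. Period T = 2π√(a³/μ) = 2π√(6981³/398600) = 5804.8 s = 96.75 min.
Node shift per orbit = (5804.8/86164) × 360° = 24.25°.
Equatorial spacing = 24.25 × 111.2 km/° = 2696 km.
At 62° latitude, spacing = 2696 × cos(62°) = 1266 km.

1270 km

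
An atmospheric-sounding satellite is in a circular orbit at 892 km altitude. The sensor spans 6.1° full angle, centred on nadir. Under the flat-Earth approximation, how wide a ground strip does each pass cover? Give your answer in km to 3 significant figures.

95.1 km

Half-angle = 6.1°/2 = 3.05°.
Swath width ≈ 2h·tan(θ/2) = 2 × 892 × tan(3.05°) = 95.1 km.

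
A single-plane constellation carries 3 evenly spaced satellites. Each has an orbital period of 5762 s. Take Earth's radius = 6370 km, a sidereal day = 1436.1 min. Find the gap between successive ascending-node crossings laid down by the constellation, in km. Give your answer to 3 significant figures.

892 km

Single-satellite node shift = (5762.0/86166) × 360° = 24.07°.
With 3 satellites evenly phased, successive equator crossings are 24.07/3 = 8.025° apart.
That is 8.025 × 111.2 = 892 km at the equator.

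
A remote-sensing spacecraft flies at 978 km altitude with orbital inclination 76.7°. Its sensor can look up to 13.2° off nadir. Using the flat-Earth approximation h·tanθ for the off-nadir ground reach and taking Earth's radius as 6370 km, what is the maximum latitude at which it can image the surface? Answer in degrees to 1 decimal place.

78.8°

For a prograde orbit the ground track reaches latitude ±i = ±76.7°.
Sensor half-swath on the ground ≈ 978·tan(13.2°) = 229 km = 2.06° of latitude.
Maximum observable latitude ≈ 76.7 + 2.06 = 78.8°.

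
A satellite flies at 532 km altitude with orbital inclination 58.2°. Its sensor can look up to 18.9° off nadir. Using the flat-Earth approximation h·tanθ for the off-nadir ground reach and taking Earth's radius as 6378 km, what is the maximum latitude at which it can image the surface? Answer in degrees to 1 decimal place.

For a prograde orbit the ground track reaches latitude ±i = ±58.2°.
Sensor half-swath on the ground ≈ 532·tan(18.9°) = 182 km = 1.64° of latitude.
Maximum observable latitude ≈ 58.2 + 1.64 = 59.8°.

59.8°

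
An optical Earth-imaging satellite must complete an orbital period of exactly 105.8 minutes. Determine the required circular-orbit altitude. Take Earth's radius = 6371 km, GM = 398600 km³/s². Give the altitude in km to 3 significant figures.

T = 105.8 min = 6348.0 s.
From T = 2π√(a³/μ): a = (μ T²/4π²)^(1/3) = (398600 × 6348.0² / 4π²)^(1/3) = 7410 km.
Altitude h = a − R = 7410 − 6371 = 1039 km.

1040 km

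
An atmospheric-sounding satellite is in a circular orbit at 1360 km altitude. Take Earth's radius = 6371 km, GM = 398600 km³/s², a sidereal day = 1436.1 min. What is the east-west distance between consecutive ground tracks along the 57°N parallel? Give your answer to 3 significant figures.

Semi-major axis a = 6371 + 1360 = 7731 km. Period T = 2π√(a³/μ) = 2π√(7731³/398600) = 6765.0 s = 112.75 min.
Node shift per orbit = (6765.0/86166) × 360° = 28.26°.
Equatorial spacing = 28.26 × 111.2 km/° = 3143 km.
At 57° latitude, spacing = 3143 × cos(57°) = 1712 km.

1710 km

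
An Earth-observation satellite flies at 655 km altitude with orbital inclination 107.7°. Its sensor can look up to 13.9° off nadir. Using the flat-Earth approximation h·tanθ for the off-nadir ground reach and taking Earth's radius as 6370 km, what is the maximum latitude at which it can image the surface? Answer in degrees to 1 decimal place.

Retrograde orbit: the ground track reaches ±(180° − i) = ±(180 − 107.7) = ±72.3°.
Sensor half-swath on the ground ≈ 655·tan(13.9°) = 162 km = 1.46° of latitude.
Maximum observable latitude ≈ 72.3 + 1.46 = 73.8°.

73.8°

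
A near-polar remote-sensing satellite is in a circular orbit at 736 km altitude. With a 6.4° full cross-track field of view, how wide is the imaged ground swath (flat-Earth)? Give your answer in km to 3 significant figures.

82.3 km

Half-angle = 6.4°/2 = 3.2°.
Swath width ≈ 2h·tan(θ/2) = 2 × 736 × tan(3.2°) = 82.3 km.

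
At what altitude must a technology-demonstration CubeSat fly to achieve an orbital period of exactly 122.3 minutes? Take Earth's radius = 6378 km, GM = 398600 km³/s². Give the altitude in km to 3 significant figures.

1780 km

T = 122.3 min = 7338.0 s.
From T = 2π√(a³/μ): a = (μ T²/4π²)^(1/3) = (398600 × 7338.0² / 4π²)^(1/3) = 8162 km.
Altitude h = a − R = 8162 − 6378 = 1784 km.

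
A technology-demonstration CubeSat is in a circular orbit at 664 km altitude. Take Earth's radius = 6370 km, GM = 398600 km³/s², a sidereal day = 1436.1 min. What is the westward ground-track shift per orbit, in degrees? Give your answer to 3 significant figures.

24.5°

Semi-major axis a = 6370 + 664 = 7034 km. Period T = 2π√(a³/μ) = 2π√(7034³/398600) = 5871.0 s = 97.85 min.
During one orbit Earth rotates (5871.0 / 86166) × 360° = 24.53°.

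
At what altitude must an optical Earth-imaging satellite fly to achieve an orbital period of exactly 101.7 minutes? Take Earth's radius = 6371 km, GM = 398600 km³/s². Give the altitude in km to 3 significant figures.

846 km

T = 101.7 min = 6102.0 s.
From T = 2π√(a³/μ): a = (μ T²/4π²)^(1/3) = (398600 × 6102.0² / 4π²)^(1/3) = 7217 km.
Altitude h = a − R = 7217 − 6371 = 846 km.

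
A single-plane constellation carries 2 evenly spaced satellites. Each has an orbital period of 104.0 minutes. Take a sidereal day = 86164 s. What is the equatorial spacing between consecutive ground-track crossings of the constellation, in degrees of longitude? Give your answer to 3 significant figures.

13.0°

T = 104.0 min = 6240.0 s.
Single-satellite node shift = (6240.0/86164) × 360° = 26.07°.
With 2 satellites evenly phased, successive equator crossings are 26.07/2 = 13.036° apart.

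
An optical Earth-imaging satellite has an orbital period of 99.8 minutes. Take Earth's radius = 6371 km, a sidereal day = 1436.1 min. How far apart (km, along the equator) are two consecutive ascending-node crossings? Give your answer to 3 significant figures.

2780 km

T = 99.8 min = 5988.0 s.
During one orbit Earth rotates (5988.0 / 86166) × 360° = 25.02°.
At the equator that is 25.02° × (2π·6371/360) km/° = 25.02 × 111.2 = 2782 km.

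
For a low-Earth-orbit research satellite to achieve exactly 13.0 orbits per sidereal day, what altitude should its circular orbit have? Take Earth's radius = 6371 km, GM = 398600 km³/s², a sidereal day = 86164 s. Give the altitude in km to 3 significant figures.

1260 km

Required period T = 86164 / 13.0 = 6628.0 s.
From T = 2π√(a³/μ): a = (μ T²/4π²)^(1/3) = (398600 × 6628.0² / 4π²)^(1/3) = 7626 km.
Altitude h = a − R = 7626 − 6371 = 1255 km.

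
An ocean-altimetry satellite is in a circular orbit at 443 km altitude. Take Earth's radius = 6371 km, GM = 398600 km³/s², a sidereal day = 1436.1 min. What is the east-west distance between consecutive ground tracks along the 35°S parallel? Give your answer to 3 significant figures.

2130 km

Semi-major axis a = 6371 + 443 = 6814 km. Period T = 2π√(a³/μ) = 2π√(6814³/398600) = 5597.8 s = 93.30 min.
Node shift per orbit = (5597.8/86166) × 360° = 23.39°.
Equatorial spacing = 23.39 × 111.2 km/° = 2601 km.
At 35° latitude, spacing = 2601 × cos(35°) = 2130 km.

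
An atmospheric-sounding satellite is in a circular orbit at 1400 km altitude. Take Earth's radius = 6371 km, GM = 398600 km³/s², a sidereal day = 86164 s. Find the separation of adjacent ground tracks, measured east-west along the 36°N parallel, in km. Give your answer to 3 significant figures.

2560 km

Semi-major axis a = 6371 + 1400 = 7771 km. Period T = 2π√(a³/μ) = 2π√(7771³/398600) = 6817.5 s = 113.63 min.
Node shift per orbit = (6817.5/86164) × 360° = 28.48°.
Equatorial spacing = 28.48 × 111.2 km/° = 3167 km.
At 36° latitude, spacing = 3167 × cos(36°) = 2562 km.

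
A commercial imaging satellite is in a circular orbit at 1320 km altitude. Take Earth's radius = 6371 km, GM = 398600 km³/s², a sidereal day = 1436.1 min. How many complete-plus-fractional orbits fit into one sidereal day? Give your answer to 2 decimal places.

12.84

Semi-major axis a = 6371 + 1320 = 7691 km. Period T = 2π√(a³/μ) = 2π√(7691³/398600) = 6712.5 s = 111.88 min.
Orbits per sidereal day = 86166 / 6712.5 = 12.837.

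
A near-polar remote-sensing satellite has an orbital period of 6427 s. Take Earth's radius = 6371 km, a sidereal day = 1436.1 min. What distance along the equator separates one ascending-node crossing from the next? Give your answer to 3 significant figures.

2990 km

During one orbit Earth rotates (6427.0 / 86166) × 360° = 26.85°.
At the equator that is 26.85° × (2π·6371/360) km/° = 26.85 × 111.2 = 2986 km.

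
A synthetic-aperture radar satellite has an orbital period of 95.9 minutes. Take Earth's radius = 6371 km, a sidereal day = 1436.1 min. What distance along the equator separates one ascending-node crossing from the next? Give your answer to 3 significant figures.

T = 95.9 min = 5754.0 s.
During one orbit Earth rotates (5754.0 / 86166) × 360° = 24.04°.
At the equator that is 24.04° × (2π·6371/360) km/° = 24.04 × 111.2 = 2673 km.

2670 km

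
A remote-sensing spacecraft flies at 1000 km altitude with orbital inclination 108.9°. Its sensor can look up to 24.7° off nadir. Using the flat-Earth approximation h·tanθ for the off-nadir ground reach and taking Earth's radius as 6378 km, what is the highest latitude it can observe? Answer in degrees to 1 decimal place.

Retrograde orbit: the ground track reaches ±(180° − i) = ±(180 − 108.9) = ±71.1°.
Sensor half-swath on the ground ≈ 1000·tan(24.7°) = 460 km = 4.13° of latitude.
Maximum observable latitude ≈ 71.1 + 4.13 = 75.2°.

75.2°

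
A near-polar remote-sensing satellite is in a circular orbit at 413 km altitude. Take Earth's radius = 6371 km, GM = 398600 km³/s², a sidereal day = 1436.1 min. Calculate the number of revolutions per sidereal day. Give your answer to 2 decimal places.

Semi-major axis a = 6371 + 413 = 6784 km. Period T = 2π√(a³/μ) = 2π√(6784³/398600) = 5560.8 s = 92.68 min.
Orbits per sidereal day = 86166 / 5560.8 = 15.495.

15.50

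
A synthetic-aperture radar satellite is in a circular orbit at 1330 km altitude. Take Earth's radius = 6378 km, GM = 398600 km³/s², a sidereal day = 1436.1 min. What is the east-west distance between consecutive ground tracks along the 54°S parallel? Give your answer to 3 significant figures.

1840 km

Semi-major axis a = 6378 + 1330 = 7708 km. Period T = 2π√(a³/μ) = 2π√(7708³/398600) = 6734.8 s = 112.25 min.
Node shift per orbit = (6734.8/86166) × 360° = 28.14°.
Equatorial spacing = 28.14 × 111.3 km/° = 3132 km.
At 54° latitude, spacing = 3132 × cos(54°) = 1841 km.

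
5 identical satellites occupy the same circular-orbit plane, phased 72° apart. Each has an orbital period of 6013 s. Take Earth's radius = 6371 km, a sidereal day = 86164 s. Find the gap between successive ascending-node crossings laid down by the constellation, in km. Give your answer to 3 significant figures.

Single-satellite node shift = (6013.0/86164) × 360° = 25.12°.
With 5 satellites evenly phased, successive equator crossings are 25.12/5 = 5.025° apart.
That is 5.025 × 111.2 = 559 km at the equator.

559 km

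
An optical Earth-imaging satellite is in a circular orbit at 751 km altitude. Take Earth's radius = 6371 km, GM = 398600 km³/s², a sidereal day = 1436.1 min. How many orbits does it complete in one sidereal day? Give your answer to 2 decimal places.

14.41

Semi-major axis a = 6371 + 751 = 7122 km. Period T = 2π√(a³/μ) = 2π√(7122³/398600) = 5981.6 s = 99.69 min.
Orbits per sidereal day = 86166 / 5981.6 = 14.405.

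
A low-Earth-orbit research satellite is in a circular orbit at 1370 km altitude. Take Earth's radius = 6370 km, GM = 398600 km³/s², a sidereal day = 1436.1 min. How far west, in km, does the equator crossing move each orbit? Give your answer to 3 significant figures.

3150 km

Semi-major axis a = 6370 + 1370 = 7740 km. Period T = 2π√(a³/μ) = 2π√(7740³/398600) = 6776.8 s = 112.95 min.
During one orbit Earth rotates (6776.8 / 86166) × 360° = 28.31°.
At the equator that is 28.31° × (2π·6370/360) km/° = 28.31 × 111.2 = 3148 km.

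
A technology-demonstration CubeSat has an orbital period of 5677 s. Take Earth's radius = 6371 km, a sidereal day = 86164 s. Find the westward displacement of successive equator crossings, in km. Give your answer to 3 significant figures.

2640 km

During one orbit Earth rotates (5677.0 / 86164) × 360° = 23.72°.
At the equator that is 23.72° × (2π·6371/360) km/° = 23.72 × 111.2 = 2637 km.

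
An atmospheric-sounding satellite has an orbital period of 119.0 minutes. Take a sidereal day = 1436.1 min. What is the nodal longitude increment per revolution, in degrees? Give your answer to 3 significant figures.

29.8°

T = 119.0 min = 7140.0 s.
During one orbit Earth rotates (7140.0 / 86166) × 360° = 29.83°.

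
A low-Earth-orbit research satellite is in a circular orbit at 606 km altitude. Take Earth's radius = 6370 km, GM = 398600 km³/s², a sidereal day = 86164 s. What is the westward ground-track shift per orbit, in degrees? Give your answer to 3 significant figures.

24.2°

Semi-major axis a = 6370 + 606 = 6976 km. Period T = 2π√(a³/μ) = 2π√(6976³/398600) = 5798.6 s = 96.64 min.
During one orbit Earth rotates (5798.6 / 86164) × 360° = 24.23°.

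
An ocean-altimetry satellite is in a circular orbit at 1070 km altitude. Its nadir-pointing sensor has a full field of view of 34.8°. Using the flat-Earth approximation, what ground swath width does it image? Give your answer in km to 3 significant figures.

671 km

Half-angle = 34.8°/2 = 17.4°.
Swath width ≈ 2h·tan(θ/2) = 2 × 1070 × tan(17.4°) = 670.6 km.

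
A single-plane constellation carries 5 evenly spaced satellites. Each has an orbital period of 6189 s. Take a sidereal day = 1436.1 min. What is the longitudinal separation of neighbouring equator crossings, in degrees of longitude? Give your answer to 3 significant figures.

5.17°

Single-satellite node shift = (6189.0/86166) × 360° = 25.86°.
With 5 satellites evenly phased, successive equator crossings are 25.86/5 = 5.172° apart.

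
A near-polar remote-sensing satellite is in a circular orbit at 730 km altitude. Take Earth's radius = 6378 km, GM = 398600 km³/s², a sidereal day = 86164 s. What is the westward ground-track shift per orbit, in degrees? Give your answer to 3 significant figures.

Semi-major axis a = 6378 + 730 = 7108 km. Period T = 2π√(a³/μ) = 2π√(7108³/398600) = 5963.9 s = 99.40 min.
During one orbit Earth rotates (5963.9 / 86164) × 360° = 24.92°.

24.9°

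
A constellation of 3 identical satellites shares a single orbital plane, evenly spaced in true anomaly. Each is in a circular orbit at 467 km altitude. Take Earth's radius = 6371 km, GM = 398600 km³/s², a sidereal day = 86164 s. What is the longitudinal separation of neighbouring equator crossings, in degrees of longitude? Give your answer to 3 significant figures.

7.84°

Semi-major axis a = 6371 + 467 = 6838 km. Period T = 2π√(a³/μ) = 2π√(6838³/398600) = 5627.4 s = 93.79 min.
Single-satellite node shift = (5627.4/86164) × 360° = 23.51°.
With 3 satellites evenly phased, successive equator crossings are 23.51/3 = 7.837° apart.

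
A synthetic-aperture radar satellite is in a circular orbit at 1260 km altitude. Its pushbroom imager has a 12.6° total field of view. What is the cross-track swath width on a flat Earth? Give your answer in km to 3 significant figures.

Half-angle = 12.6°/2 = 6.3°.
Swath width ≈ 2h·tan(θ/2) = 2 × 1260 × tan(6.3°) = 278.2 km.

278 km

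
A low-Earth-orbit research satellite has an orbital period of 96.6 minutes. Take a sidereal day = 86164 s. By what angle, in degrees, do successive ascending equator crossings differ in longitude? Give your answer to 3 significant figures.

24.2°

T = 96.6 min = 5796.0 s.
During one orbit Earth rotates (5796.0 / 86164) × 360° = 24.22°.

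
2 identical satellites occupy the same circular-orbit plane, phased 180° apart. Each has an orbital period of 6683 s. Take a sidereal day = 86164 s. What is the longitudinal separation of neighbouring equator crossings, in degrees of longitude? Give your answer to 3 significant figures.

14.0°

Single-satellite node shift = (6683.0/86164) × 360° = 27.92°.
With 2 satellites evenly phased, successive equator crossings are 27.92/2 = 13.961° apart.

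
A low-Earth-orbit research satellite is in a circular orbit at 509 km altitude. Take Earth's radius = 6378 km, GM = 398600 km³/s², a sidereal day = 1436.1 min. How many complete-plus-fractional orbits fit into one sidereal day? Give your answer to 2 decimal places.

Semi-major axis a = 6378 + 509 = 6887 km. Period T = 2π√(a³/μ) = 2π√(6887³/398600) = 5688.0 s = 94.80 min.
Orbits per sidereal day = 86166 / 5688.0 = 15.149.

15.15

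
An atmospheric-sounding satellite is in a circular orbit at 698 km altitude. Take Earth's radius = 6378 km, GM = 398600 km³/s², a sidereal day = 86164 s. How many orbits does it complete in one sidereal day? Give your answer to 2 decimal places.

Semi-major axis a = 6378 + 698 = 7076 km. Period T = 2π√(a³/μ) = 2π√(7076³/398600) = 5923.7 s = 98.73 min.
Orbits per sidereal day = 86164 / 5923.7 = 14.546.

14.55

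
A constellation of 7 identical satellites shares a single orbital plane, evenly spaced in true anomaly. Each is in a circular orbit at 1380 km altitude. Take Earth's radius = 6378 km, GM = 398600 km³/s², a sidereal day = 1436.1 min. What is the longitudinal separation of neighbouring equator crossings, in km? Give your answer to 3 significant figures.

452 km

Semi-major axis a = 6378 + 1380 = 7758 km. Period T = 2π√(a³/μ) = 2π√(7758³/398600) = 6800.4 s = 113.34 min.
Single-satellite node shift = (6800.4/86166) × 360° = 28.41°.
With 7 satellites evenly phased, successive equator crossings are 28.41/7 = 4.059° apart.
That is 4.059 × 111.3 = 452 km at the equator.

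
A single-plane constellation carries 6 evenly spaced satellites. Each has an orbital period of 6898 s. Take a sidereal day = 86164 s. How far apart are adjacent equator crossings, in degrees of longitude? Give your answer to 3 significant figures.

4.80°

Single-satellite node shift = (6898.0/86164) × 360° = 28.82°.
With 6 satellites evenly phased, successive equator crossings are 28.82/6 = 4.803° apart.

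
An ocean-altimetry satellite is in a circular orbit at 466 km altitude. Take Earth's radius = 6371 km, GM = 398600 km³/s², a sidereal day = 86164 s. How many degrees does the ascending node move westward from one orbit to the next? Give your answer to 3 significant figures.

Semi-major axis a = 6371 + 466 = 6837 km. Period T = 2π√(a³/μ) = 2π√(6837³/398600) = 5626.1 s = 93.77 min.
During one orbit Earth rotates (5626.1 / 86164) × 360° = 23.51°.

23.5°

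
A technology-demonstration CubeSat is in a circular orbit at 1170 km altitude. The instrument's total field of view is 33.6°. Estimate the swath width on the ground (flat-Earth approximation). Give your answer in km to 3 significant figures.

706 km

Half-angle = 33.6°/2 = 16.8°.
Swath width ≈ 2h·tan(θ/2) = 2 × 1170 × tan(16.8°) = 706.5 km.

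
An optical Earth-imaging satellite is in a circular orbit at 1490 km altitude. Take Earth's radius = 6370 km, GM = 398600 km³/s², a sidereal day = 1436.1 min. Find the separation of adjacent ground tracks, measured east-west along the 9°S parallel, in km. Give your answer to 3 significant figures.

Semi-major axis a = 6370 + 1490 = 7860 km. Period T = 2π√(a³/μ) = 2π√(7860³/398600) = 6935.0 s = 115.58 min.
Node shift per orbit = (6935.0/86166) × 360° = 28.97°.
Equatorial spacing = 28.97 × 111.2 km/° = 3221 km.
At 9° latitude, spacing = 3221 × cos(9°) = 3182 km.

3180 km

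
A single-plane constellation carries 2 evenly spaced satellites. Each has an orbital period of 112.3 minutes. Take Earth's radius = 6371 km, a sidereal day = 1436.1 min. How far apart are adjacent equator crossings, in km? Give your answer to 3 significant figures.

T = 112.3 min = 6738.0 s.
Single-satellite node shift = (6738.0/86166) × 360° = 28.15°.
With 2 satellites evenly phased, successive equator crossings are 28.15/2 = 14.076° apart.
That is 14.076 × 111.2 = 1565 km at the equator.

1570 km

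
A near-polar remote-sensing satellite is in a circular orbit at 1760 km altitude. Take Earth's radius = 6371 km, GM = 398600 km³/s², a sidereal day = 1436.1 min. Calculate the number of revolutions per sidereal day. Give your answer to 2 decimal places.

Semi-major axis a = 6371 + 1760 = 8131 km. Period T = 2π√(a³/μ) = 2π√(8131³/398600) = 7296.7 s = 121.61 min.
Orbits per sidereal day = 86166 / 7296.7 = 11.809.

11.81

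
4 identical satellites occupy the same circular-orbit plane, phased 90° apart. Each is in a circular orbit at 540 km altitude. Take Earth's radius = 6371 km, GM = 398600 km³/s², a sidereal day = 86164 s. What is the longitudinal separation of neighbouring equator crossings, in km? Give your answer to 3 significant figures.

Semi-major axis a = 6371 + 540 = 6911 km. Period T = 2π√(a³/μ) = 2π√(6911³/398600) = 5717.7 s = 95.30 min.
Single-satellite node shift = (5717.7/86164) × 360° = 23.89°.
With 4 satellites evenly phased, successive equator crossings are 23.89/4 = 5.972° apart.
That is 5.972 × 111.2 = 664 km at the equator.

664 km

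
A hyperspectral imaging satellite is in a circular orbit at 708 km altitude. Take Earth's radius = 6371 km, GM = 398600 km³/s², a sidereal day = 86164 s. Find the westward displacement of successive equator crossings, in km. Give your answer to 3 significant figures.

Semi-major axis a = 6371 + 708 = 7079 km. Period T = 2π√(a³/μ) = 2π√(7079³/398600) = 5927.5 s = 98.79 min.
During one orbit Earth rotates (5927.5 / 86164) × 360° = 24.77°.
At the equator that is 24.77° × (2π·6371/360) km/° = 24.77 × 111.2 = 2754 km.

2750 km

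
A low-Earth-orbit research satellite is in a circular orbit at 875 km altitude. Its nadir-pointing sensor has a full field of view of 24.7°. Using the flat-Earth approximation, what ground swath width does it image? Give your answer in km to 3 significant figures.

Half-angle = 24.7°/2 = 12.35°.
Swath width ≈ 2h·tan(θ/2) = 2 × 875 × tan(12.35°) = 383.2 km.

383 km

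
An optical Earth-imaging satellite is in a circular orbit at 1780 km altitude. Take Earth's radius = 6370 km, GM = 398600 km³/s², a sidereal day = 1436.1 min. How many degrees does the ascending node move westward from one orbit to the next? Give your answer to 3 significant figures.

Semi-major axis a = 6370 + 1780 = 8150 km. Period T = 2π√(a³/μ) = 2π√(8150³/398600) = 7322.3 s = 122.04 min.
During one orbit Earth rotates (7322.3 / 86166) × 360° = 30.59°.

30.6°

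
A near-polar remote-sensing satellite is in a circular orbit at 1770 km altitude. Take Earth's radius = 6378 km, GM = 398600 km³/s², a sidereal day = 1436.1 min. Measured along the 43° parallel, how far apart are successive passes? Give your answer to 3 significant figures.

Semi-major axis a = 6378 + 1770 = 8148 km. Period T = 2π√(a³/μ) = 2π√(8148³/398600) = 7319.6 s = 121.99 min.
Node shift per orbit = (7319.6/86166) × 360° = 30.58°.
Equatorial spacing = 30.58 × 111.3 km/° = 3404 km.
At 43° latitude, spacing = 3404 × cos(43°) = 2490 km.

2490 km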